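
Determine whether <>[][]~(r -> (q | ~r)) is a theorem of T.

Tableau for the negation ~<>[][]~(r -> (q | ~r)):
1. ~<>[][]~(r -> (q | ~r)), u
2. ~[][]~(r -> (q | ~r)), u
3. ~[]~(r -> (q | ~r)), v
4. ~[][]~(r -> (q | ~r)), v
5. r -> (q | ~r), w
6. q | ~r, w
7. ~r, w
8. ~[]~(r -> (q | ~r)), x
9. r -> (q | ~r), y
10. q | ~r, y
11. ~r, y
Accessibility: uRu, uRv, vRv, vRw, vRx, wRw, xRx, xRy, yRy
The negation has an open branch (countermodel exists).

Invalid (countermodel exists)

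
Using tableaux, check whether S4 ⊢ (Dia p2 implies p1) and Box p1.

Tableau for the negation not ((Dia p2 implies p1) and Box p1):
1. not ((Dia p2 implies p1) and Box p1), u
2. not Box p1, u   [neg-and-rule on 1 (branches; this branch)]
3. not p1, v   [neg-Box-rule on 2: fresh world v, uRv]
Accessibility: uRu, uRv, vRv
The negation has an open branch (countermodel exists).

Not valid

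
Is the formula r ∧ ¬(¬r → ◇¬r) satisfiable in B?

No, unsatisfiable

1. r ∧ ¬(¬r → ◇¬r), 0
2. r, 0
3. ¬(¬r → ◇¬r), 0
4. ¬r, 0
5. ¬◇¬r, 0
Accessibility: 0R0
Branch closes: r and ¬r both at 0.
Every branch closes; the branch above is one of them.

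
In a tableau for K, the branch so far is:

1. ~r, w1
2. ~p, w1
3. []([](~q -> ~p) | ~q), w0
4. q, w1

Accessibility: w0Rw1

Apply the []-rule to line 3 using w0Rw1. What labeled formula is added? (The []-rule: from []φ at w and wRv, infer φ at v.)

[](~q -> ~p) | ~q, w1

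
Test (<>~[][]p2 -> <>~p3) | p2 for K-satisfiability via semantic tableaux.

1. (<>~[][]p2 -> <>~p3) | p2, 0
2. p2, 0   [|-rule on 1 (branches; this branch)]

Satisfiable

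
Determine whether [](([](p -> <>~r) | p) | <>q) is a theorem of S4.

Tableau for the negation ~[](([](p -> <>~r) | p) | <>q):
1. ~[](([](p -> <>~r) | p) | <>q), 0
2. ~(([](p -> <>~r) | p) | <>q), 1   [~[]-rule on 1: fresh world 1, 0R1]
3. ~([](p -> <>~r) | p), 1   [~|-rule on 2]
4. ~<>q, 1   [~|-rule on 2]
5. ~[](p -> <>~r), 1   [~|-rule on 3]
6. ~p, 1   [~|-rule on 3]
7. ~q, 1   [~<>-rule on 4 via 1R1]
8. ~(p -> <>~r), 2   [~[]-rule on 5: fresh world 2, 1R2]
9. p, 2   [~->-rule on 8]
10. ~<>~r, 2   [~->-rule on 8]
11. ~q, 2   [~<>-rule on 4 via 1R2]
12. r, 2   [~<>-rule on 10 via 2R2]
Accessibility: 0R0, 0R1, 0R2, 1R1, 1R2, 2R2
The negation has an open branch (countermodel exists).

Not valid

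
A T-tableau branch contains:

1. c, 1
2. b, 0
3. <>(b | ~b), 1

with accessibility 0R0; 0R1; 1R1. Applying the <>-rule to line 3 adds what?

a fresh world 2 with 1R2, and b | ~b at 2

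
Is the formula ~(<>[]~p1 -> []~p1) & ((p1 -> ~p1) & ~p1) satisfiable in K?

Satisfiable

1. ~(<>[]~p1 -> []~p1) & ((p1 -> ~p1) & ~p1), u
2. ~(<>[]~p1 -> []~p1), u
3. (p1 -> ~p1) & ~p1, u
4. <>[]~p1, u
5. ~[]~p1, u
6. p1 -> ~p1, u
7. ~p1, u
8. []~p1, v
9. p1, w
Accessibility: uRv, uRw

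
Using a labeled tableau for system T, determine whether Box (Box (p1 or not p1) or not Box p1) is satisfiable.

Satisfiable

1. Box (Box (p1 or not p1) or not Box p1), u
2. Box (p1 or not p1) or not Box p1, u
3. not Box p1, u
4. not p1, v
5. Box (p1 or not p1) or not Box p1, v
6. not Box p1, v
7. not p1, w
Accessibility: uRu, uRv, vRv, vRw, wRw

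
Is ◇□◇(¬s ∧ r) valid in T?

Invalid (countermodel exists)

Tableau for the negation ¬◇□◇(¬s ∧ r):
1. ¬◇□◇(¬s ∧ r), u
2. ¬□◇(¬s ∧ r), u   [¬◇-rule on 1 via uRu]
3. ¬◇(¬s ∧ r), v   [¬□-rule on 2: fresh world v, uRv]
4. ¬□◇(¬s ∧ r), v   [¬◇-rule on 1 via uRv]
5. ¬(¬s ∧ r), v   [¬◇-rule on 3 via vRv]
6. ¬r, v   [¬∧-rule on 5 (branches; this branch)]
7. ¬◇(¬s ∧ r), w   [¬□-rule on 4: fresh world w, vRw]
8. ¬(¬s ∧ r), w   [¬◇-rule on 3 via vRw]
9. ¬r, w   [¬∧-rule on 8 (branches; this branch)]
Accessibility: uRu, uRv, vRv, vRw, wRw
The negation has an open branch (countermodel exists).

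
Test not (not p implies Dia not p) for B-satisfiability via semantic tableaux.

1. not (not p implies Dia not p), u
2. not p, u
3. not Dia not p, u
4. p, u
Accessibility: uRu
Branch closes: p and not p both at u.
(One branch shown.) All branches close.

Unsatisfiable (every branch closes)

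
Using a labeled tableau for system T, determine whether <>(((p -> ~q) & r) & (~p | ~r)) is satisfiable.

Satisfiable (open branch found)

1. <>(((p -> ~q) & r) & (~p | ~r)), 0
2. ((p -> ~q) & r) & (~p | ~r), 1
3. (p -> ~q) & r, 1
4. ~p | ~r, 1
5. p -> ~q, 1
6. r, 1
7. ~p, 1
8. ~q, 1
Accessibility: 0R0, 0R1, 1R1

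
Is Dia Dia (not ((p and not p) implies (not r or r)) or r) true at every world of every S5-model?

Tableau for the negation not Dia Dia (not ((p and not p) implies (not r or r)) or r):
1. not Dia Dia (not ((p and not p) implies (not r or r)) or r), w0
2. not Dia (not ((p and not p) implies (not r or r)) or r), w0   [neg-Dia-rule on 1 via w0Rw0]
3. not (not ((p and not p) implies (not r or r)) or r), w0   [neg-Dia-rule on 2 via w0Rw0]
4. (p and not p) implies (not r or r), w0   [neg-or-rule on 3]
5. not r, w0   [neg-or-rule on 3]
6. not r or r, w0   [implies-rule on 4 (branches; this branch)]
Accessibility: w0Rw0
The negation has an open branch (countermodel exists).

Not valid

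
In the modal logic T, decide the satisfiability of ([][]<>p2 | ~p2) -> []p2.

1. ([][]<>p2 | ~p2) -> []p2, u
2. []p2, u
3. p2, u
Accessibility: uRu

Yes, satisfiable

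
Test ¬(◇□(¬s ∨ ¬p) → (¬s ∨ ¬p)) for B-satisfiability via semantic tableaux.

1. ¬(◇□(¬s ∨ ¬p) → (¬s ∨ ¬p)), u
2. ◇□(¬s ∨ ¬p), u   [¬→-rule on 1]
3. ¬(¬s ∨ ¬p), u   [¬→-rule on 1]
4. s, u   [¬∨-rule on 3]
5. p, u   [¬∨-rule on 3]
6. □(¬s ∨ ¬p), v   [◇-rule on 2: fresh world v, uRv]
7. ¬s ∨ ¬p, u   [□-rule on 6 via vRu]
8. ¬s ∨ ¬p, v   [□-rule on 6 via vRv]
9. ¬p, u   [∨-rule on 7 (branches; this branch)]
Accessibility: uRu, uRv, vRu, vRv
Branch closes: p and ¬p both at u.
All branches of the tableau close; one closing branch shown above.

No, unsatisfiable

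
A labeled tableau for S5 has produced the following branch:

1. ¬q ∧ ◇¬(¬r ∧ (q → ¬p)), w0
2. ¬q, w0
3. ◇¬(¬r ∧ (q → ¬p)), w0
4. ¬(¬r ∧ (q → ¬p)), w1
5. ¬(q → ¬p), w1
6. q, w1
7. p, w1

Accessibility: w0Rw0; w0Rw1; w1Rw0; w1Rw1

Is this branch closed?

Open

No atom appears with both signs at the same world.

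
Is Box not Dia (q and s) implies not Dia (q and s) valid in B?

Tableau for the negation not (Box not Dia (q and s) implies not Dia (q and s)):
1. not (Box not Dia (q and s) implies not Dia (q and s)), 0
2. Box not Dia (q and s), 0
3. Dia (q and s), 0
4. not Dia (q and s), 0
5. not (q and s), 0
6. not s, 0
7. q and s, 1
8. q, 1
9. s, 1
10. not Dia (q and s), 1
11. not (q and s), 1
12. not s, 1
Accessibility: 0R0, 0R1, 1R0, 1R1
Branch closes: s and not s both at 1.
Every branch of the negation's tableau closes; the branch above is one of them.

Yes, valid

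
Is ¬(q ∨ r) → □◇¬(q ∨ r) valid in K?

Tableau for the negation ¬(¬(q ∨ r) → □◇¬(q ∨ r)):
1. ¬(¬(q ∨ r) → □◇¬(q ∨ r)), u
2. ¬(q ∨ r), u
3. ¬□◇¬(q ∨ r), u
4. ¬q, u
5. ¬r, u
6. ¬◇¬(q ∨ r), v
Accessibility: uRv
The negation has an open branch (countermodel exists).

No, not valid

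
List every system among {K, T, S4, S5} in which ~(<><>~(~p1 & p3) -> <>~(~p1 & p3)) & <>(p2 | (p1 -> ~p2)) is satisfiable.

S4-tableau for the formula:
1. ~(<><>~(~p1 & p3) -> <>~(~p1 & p3)) & <>(p2 | (p1 -> ~p2)), 0
2. ~(<><>~(~p1 & p3) -> <>~(~p1 & p3)), 0   [&-rule on 1]
3. <>(p2 | (p1 -> ~p2)), 0   [&-rule on 1]
4. <><>~(~p1 & p3), 0   [~->-rule on 2]
5. ~<>~(~p1 & p3), 0   [~->-rule on 2]
6. ~p1 & p3, 0   [~<>-rule on 5 via 0R0]
7. ~p1, 0   [&-rule on 6]
8. p3, 0   [&-rule on 6]
9. p2 | (p1 -> ~p2), 1   [<>-rule on 3: fresh world 1, 0R1]
10. ~p1 & p3, 1   [~<>-rule on 5 via 0R1]
11. ~p1, 1   [&-rule on 10]
12. p3, 1   [&-rule on 10]
13. p1 -> ~p2, 1   [|-rule on 9 (branches; this branch)]
14. ~p2, 1   [->-rule on 13 (branches; this branch)]
15. <>~(~p1 & p3), 2   [<>-rule on 4: fresh world 2, 0R2]
16. ~p1 & p3, 2   [~<>-rule on 5 via 0R2]
17. ~p1, 2   [&-rule on 16]
18. p3, 2   [&-rule on 16]
19. ~(~p1 & p3), 3   [<>-rule on 15: fresh world 3, 2R3]
20. ~p1 & p3, 3   [~<>-rule on 5 via 0R3]
21. ~p1, 3   [&-rule on 20]
22. p3, 3   [&-rule on 20]
23. ~p3, 3   [~&-rule on 19 (branches; this branch)]
Accessibility: 0R0, 0R1, 0R2, 0R3, 1R1, 2R2, 2R3, 3R3
Branch closes: p3 and ~p3 both at 3.
Every branch closes (one shown): unsatisfiable in S4, hence also in S5 (every S5-frame is an S4-frame).
T-tableau for the formula:
1. ~(<><>~(~p1 & p3) -> <>~(~p1 & p3)) & <>(p2 | (p1 -> ~p2)), 0
2. ~(<><>~(~p1 & p3) -> <>~(~p1 & p3)), 0   [&-rule on 1]
3. <>(p2 | (p1 -> ~p2)), 0   [&-rule on 1]
4. <><>~(~p1 & p3), 0   [~->-rule on 2]
5. ~<>~(~p1 & p3), 0   [~->-rule on 2]
6. ~p1 & p3, 0   [~<>-rule on 5 via 0R0]
7. ~p1, 0   [&-rule on 6]
8. p3, 0   [&-rule on 6]
9. p2 | (p1 -> ~p2), 1   [<>-rule on 3: fresh world 1, 0R1]
10. ~p1 & p3, 1   [~<>-rule on 5 via 0R1]
11. ~p1, 1   [&-rule on 10]
12. p3, 1   [&-rule on 10]
13. p1 -> ~p2, 1   [|-rule on 9 (branches; this branch)]
14. ~p2, 1   [->-rule on 13 (branches; this branch)]
15. <>~(~p1 & p3), 2   [<>-rule on 4: fresh world 2, 0R2]
16. ~p1 & p3, 2   [~<>-rule on 5 via 0R2]
17. ~p1, 2   [&-rule on 16]
18. p3, 2   [&-rule on 16]
19. ~(~p1 & p3), 3   [<>-rule on 15: fresh world 3, 2R3]
20. ~p3, 3   [~&-rule on 19 (branches; this branch)]
Accessibility: 0R0, 0R1, 0R2, 1R1, 2R2, 2R3, 3R3
Complete open branch: satisfiable in T, hence also in K (this T-model is also a K-model).

K, T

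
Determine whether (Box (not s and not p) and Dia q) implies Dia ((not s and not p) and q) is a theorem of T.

Valid in T

Tableau for the negation not ((Box (not s and not p) and Dia q) implies Dia ((not s and not p) and q)):
1. not ((Box (not s and not p) and Dia q) implies Dia ((not s and not p) and q)), 0
2. Box (not s and not p) and Dia q, 0   [neg-implies-rule on 1]
3. not Dia ((not s and not p) and q), 0   [neg-implies-rule on 1]
4. Box (not s and not p), 0   [and-rule on 2]
5. Dia q, 0   [and-rule on 2]
6. not ((not s and not p) and q), 0   [neg-Dia-rule on 3 via 0R0]
7. not s and not p, 0   [Box-rule on 4 via 0R0]
8. not s, 0   [and-rule on 7]
9. not p, 0   [and-rule on 7]
10. not q, 0   [neg-and-rule on 6 (branches; this branch)]
11. q, 1   [Dia-rule on 5: fresh world 1, 0R1]
12. not ((not s and not p) and q), 1   [neg-Dia-rule on 3 via 0R1]
13. not s and not p, 1   [Box-rule on 4 via 0R1]
14. not s, 1   [and-rule on 13]
15. not p, 1   [and-rule on 13]
16. not (not s and not p), 1   [neg-and-rule on 12 (branches; this branch)]
17. p, 1   [neg-and-rule on 16 (branches; this branch)]
Accessibility: 0R0, 0R1, 1R1
Branch closes: p and not p both at 1.
All branches of the negation close; one closing branch shown above.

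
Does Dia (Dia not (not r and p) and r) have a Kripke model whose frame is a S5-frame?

1. Dia (Dia not (not r and p) and r), 0
2. Dia not (not r and p) and r, 1
3. Dia not (not r and p), 1
4. r, 1
5. not (not r and p), 2
6. not p, 2
Accessibility: 0R0, 0R1, 0R2, 1R0, 1R1, 1R2, 2R0, 2R1, 2R2

Satisfiable (open branch found)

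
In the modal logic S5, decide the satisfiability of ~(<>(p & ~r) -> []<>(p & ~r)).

Unsatisfiable

1. ~(<>(p & ~r) -> []<>(p & ~r)), 0
2. <>(p & ~r), 0
3. ~[]<>(p & ~r), 0
4. p & ~r, 1
5. p, 1
6. ~r, 1
7. ~<>(p & ~r), 2
8. ~(p & ~r), 0
9. ~(p & ~r), 1
10. ~(p & ~r), 2
11. r, 0
12. r, 1
Accessibility: 0R0, 0R1, 0R2, 1R0, 1R1, 1R2, 2R0, 2R1, 2R2
Branch closes: r and ~r both at 1.
(One branch shown.) All branches close.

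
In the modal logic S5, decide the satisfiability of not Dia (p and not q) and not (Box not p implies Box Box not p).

1. not Dia (p and not q) and not (Box not p implies Box Box not p), u
2. not Dia (p and not q), u   [and-rule on 1]
3. not (Box not p implies Box Box not p), u   [and-rule on 1]
4. Box not p, u   [neg-implies-rule on 3]
5. not Box Box not p, u   [neg-implies-rule on 3]
6. not (p and not q), u   [neg-Dia-rule on 2 via uRu]
7. not p, u   [Box-rule on 4 via uRu]
8. q, u   [neg-and-rule on 6 (branches; this branch)]
9. not Box not p, v   [neg-Box-rule on 5: fresh world v, uRv]
10. not (p and not q), v   [neg-Dia-rule on 2 via uRv]
11. not p, v   [Box-rule on 4 via uRv]
12. q, v   [neg-and-rule on 10 (branches; this branch)]
13. p, w   [neg-Box-rule on 9: fresh world w, vRw]
14. not (p and not q), w   [neg-Dia-rule on 2 via uRw]
15. not p, w   [Box-rule on 4 via uRw]
Accessibility: uRu, uRv, uRw, vRu, vRv, vRw, wRu, wRv, wRw
Branch closes: p and not p both at w.
All branches of the tableau close; one closing branch shown above.

Unsatisfiable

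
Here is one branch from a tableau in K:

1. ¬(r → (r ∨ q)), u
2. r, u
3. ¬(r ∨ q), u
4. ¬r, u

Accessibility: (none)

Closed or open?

Both r and ¬r appear at u.

Closed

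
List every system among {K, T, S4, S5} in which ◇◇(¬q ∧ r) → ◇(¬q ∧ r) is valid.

T-tableau for the negation ¬(◇◇(¬q ∧ r) → ◇(¬q ∧ r)):
1. ¬(◇◇(¬q ∧ r) → ◇(¬q ∧ r)), w0
2. ◇◇(¬q ∧ r), w0   [¬→-rule on 1]
3. ¬◇(¬q ∧ r), w0   [¬→-rule on 1]
4. ¬(¬q ∧ r), w0   [¬◇-rule on 3 via w0Rw0]
5. ¬r, w0   [¬∧-rule on 4 (branches; this branch)]
6. ◇(¬q ∧ r), w1   [◇-rule on 2: fresh world w1, w0Rw1]
7. ¬(¬q ∧ r), w1   [¬◇-rule on 3 via w0Rw1]
8. ¬r, w1   [¬∧-rule on 7 (branches; this branch)]
9. ¬q ∧ r, w2   [◇-rule on 6: fresh world w2, w1Rw2]
10. ¬q, w2   [∧-rule on 9]
11. r, w2   [∧-rule on 9]
Accessibility: w0Rw0, w0Rw1, w1Rw1, w1Rw2, w2Rw2
Complete open branch: countermodel on a T-frame, so not valid in T, nor in K (the same frame is also a K-frame).
S4-tableau for the negation ¬(◇◇(¬q ∧ r) → ◇(¬q ∧ r)):
1. ¬(◇◇(¬q ∧ r) → ◇(¬q ∧ r)), w0
2. ◇◇(¬q ∧ r), w0   [¬→-rule on 1]
3. ¬◇(¬q ∧ r), w0   [¬→-rule on 1]
4. ¬(¬q ∧ r), w0   [¬◇-rule on 3 via w0Rw0]
5. ¬r, w0   [¬∧-rule on 4 (branches; this branch)]
6. ◇(¬q ∧ r), w1   [◇-rule on 2: fresh world w1, w0Rw1]
7. ¬(¬q ∧ r), w1   [¬◇-rule on 3 via w0Rw1]
8. ¬r, w1   [¬∧-rule on 7 (branches; this branch)]
9. ¬q ∧ r, w2   [◇-rule on 6: fresh world w2, w1Rw2]
10. ¬q, w2   [∧-rule on 9]
11. r, w2   [∧-rule on 9]
12. ¬(¬q ∧ r), w2   [¬◇-rule on 3 via w0Rw2]
13. ¬r, w2   [¬∧-rule on 12 (branches; this branch)]
Accessibility: w0Rw0, w0Rw1, w0Rw2, w1Rw1, w1Rw2, w2Rw2
Branch closes: r and ¬r both at w2.
Every branch closes (one shown): valid in S4, hence also in S5 (every theorem of S4 is a theorem of S5).

S4, S5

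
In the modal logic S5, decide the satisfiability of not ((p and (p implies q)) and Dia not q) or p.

Satisfiable

1. not ((p and (p implies q)) and Dia not q) or p, u
2. p, u   [or-rule on 1 (branches; this branch)]
Accessibility: uRu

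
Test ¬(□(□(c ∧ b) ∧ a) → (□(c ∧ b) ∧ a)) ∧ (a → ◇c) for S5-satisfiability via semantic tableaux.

1. ¬(□(□(c ∧ b) ∧ a) → (□(c ∧ b) ∧ a)) ∧ (a → ◇c), 0
2. ¬(□(□(c ∧ b) ∧ a) → (□(c ∧ b) ∧ a)), 0
3. a → ◇c, 0
4. □(□(c ∧ b) ∧ a), 0
5. ¬(□(c ∧ b) ∧ a), 0
6. □(c ∧ b) ∧ a, 0
7. □(c ∧ b), 0
8. a, 0
9. c ∧ b, 0
10. c, 0
11. b, 0
12. ◇c, 0
13. ¬□(c ∧ b), 0
14. c, 1
15. □(c ∧ b) ∧ a, 1
16. □(c ∧ b), 1
17. a, 1
18. c ∧ b, 1
19. b, 1
20. ¬(c ∧ b), 2
21. □(c ∧ b) ∧ a, 2
22. □(c ∧ b), 2
23. a, 2
24. c ∧ b, 2
25. c, 2
26. b, 2
27. ¬b, 2
Accessibility: 0R0, 0R1, 0R2, 1R0, 1R1, 1R2, 2R0, 2R1, 2R2
Branch closes: b and ¬b both at 2.
All branches of the tableau close; one closing branch shown above.

Unsatisfiable (every branch closes)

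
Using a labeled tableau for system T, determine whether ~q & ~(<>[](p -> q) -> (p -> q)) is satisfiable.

Yes, satisfiable

1. ~q & ~(<>[](p -> q) -> (p -> q)), 0
2. ~q, 0
3. ~(<>[](p -> q) -> (p -> q)), 0
4. <>[](p -> q), 0
5. ~(p -> q), 0
6. p, 0
7. [](p -> q), 1
8. p -> q, 1
9. q, 1
Accessibility: 0R0, 0R1, 1R1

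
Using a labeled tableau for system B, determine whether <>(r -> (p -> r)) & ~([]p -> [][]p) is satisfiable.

Satisfiable (open branch found)

1. <>(r -> (p -> r)) & ~([]p -> [][]p), 0
2. <>(r -> (p -> r)), 0   [&-rule on 1]
3. ~([]p -> [][]p), 0   [&-rule on 1]
4. []p, 0   [~->-rule on 3]
5. ~[][]p, 0   [~->-rule on 3]
6. p, 0   [[]-rule on 4 via 0R0]
7. r -> (p -> r), 1   [<>-rule on 2: fresh world 1, 0R1]
8. p, 1   [[]-rule on 4 via 0R1]
9. p -> r, 1   [->-rule on 7 (branches; this branch)]
10. r, 1   [->-rule on 9 (branches; this branch)]
11. ~[]p, 2   [~[]-rule on 5: fresh world 2, 0R2]
12. p, 2   [[]-rule on 4 via 0R2]
13. ~p, 3   [~[]-rule on 11: fresh world 3, 2R3]
Accessibility: 0R0, 0R1, 0R2, 1R0, 1R1, 2R0, 2R2, 2R3, 3R2, 3R3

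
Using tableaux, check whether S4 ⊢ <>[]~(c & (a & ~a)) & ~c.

Not valid

Tableau for the negation ~(<>[]~(c & (a & ~a)) & ~c):
1. ~(<>[]~(c & (a & ~a)) & ~c), u
2. c, u   [~&-rule on 1 (branches; this branch)]
Accessibility: uRu
The negation has an open branch (countermodel exists).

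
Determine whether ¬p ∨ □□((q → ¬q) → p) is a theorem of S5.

No, not valid

Tableau for the negation ¬(¬p ∨ □□((q → ¬q) → p)):
1. ¬(¬p ∨ □□((q → ¬q) → p)), w0
2. p, w0
3. ¬□□((q → ¬q) → p), w0
4. ¬□((q → ¬q) → p), w1
5. ¬((q → ¬q) → p), w2
6. q → ¬q, w2
7. ¬p, w2
8. ¬q, w2
Accessibility: w0Rw0, w0Rw1, w0Rw2, w1Rw0, w1Rw1, w1Rw2, w2Rw0, w2Rw1, w2Rw2
The negation has an open branch (countermodel exists).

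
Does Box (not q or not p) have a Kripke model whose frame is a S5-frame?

1. Box (not q or not p), 0
2. not q or not p, 0   [Box-rule on 1 via 0R0]
3. not p, 0   [or-rule on 2 (branches; this branch)]
Accessibility: 0R0

Yes, satisfiable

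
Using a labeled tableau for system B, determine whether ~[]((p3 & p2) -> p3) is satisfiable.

Unsatisfiable (every branch closes)

1. ~[]((p3 & p2) -> p3), u
2. ~((p3 & p2) -> p3), v   [~[]-rule on 1: fresh world v, uRv]
3. p3 & p2, v   [~->-rule on 2]
4. ~p3, v   [~->-rule on 2]
5. p3, v   [&-rule on 3]
6. p2, v   [&-rule on 3]
Accessibility: uRu, uRv, vRu, vRv
Branch closes: p3 and ~p3 both at v.
Every branch closes; the branch above is one of them.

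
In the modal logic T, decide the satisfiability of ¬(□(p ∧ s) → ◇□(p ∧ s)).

1. ¬(□(p ∧ s) → ◇□(p ∧ s)), 0
2. □(p ∧ s), 0
3. ¬◇□(p ∧ s), 0
4. p ∧ s, 0
5. p, 0
6. s, 0
7. ¬□(p ∧ s), 0
8. ¬(p ∧ s), 1
9. p ∧ s, 1
10. p, 1
11. s, 1
12. ¬□(p ∧ s), 1
13. ¬s, 1
Accessibility: 0R0, 0R1, 1R1
Branch closes: s and ¬s both at 1.
All branches of the tableau close; one closing branch shown above.

Unsatisfiable (every branch closes)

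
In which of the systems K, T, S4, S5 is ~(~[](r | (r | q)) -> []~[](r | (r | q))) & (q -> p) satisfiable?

S5-tableau for the formula:
1. ~(~[](r | (r | q)) -> []~[](r | (r | q))) & (q -> p), 0
2. ~(~[](r | (r | q)) -> []~[](r | (r | q))), 0   [&-rule on 1]
3. q -> p, 0   [&-rule on 1]
4. ~[](r | (r | q)), 0   [~->-rule on 2]
5. ~[]~[](r | (r | q)), 0   [~->-rule on 2]
6. p, 0   [->-rule on 3 (branches; this branch)]
7. ~(r | (r | q)), 1   [~[]-rule on 4: fresh world 1, 0R1]
8. ~r, 1   [~|-rule on 7]
9. ~(r | q), 1   [~|-rule on 7]
10. ~q, 1   [~|-rule on 9]
11. [](r | (r | q)), 2   [~[]-rule on 5: fresh world 2, 0R2]
12. r | (r | q), 0   [[]-rule on 11 via 2R0]
13. r | (r | q), 1   [[]-rule on 11 via 2R1]
14. r | (r | q), 2   [[]-rule on 11 via 2R2]
15. r | q, 0   [|-rule on 12 (branches; this branch)]
16. r | q, 1   [|-rule on 13 (branches; this branch)]
17. r | q, 2   [|-rule on 14 (branches; this branch)]
18. q, 0   [|-rule on 15 (branches; this branch)]
19. q, 1   [|-rule on 16 (branches; this branch)]
Accessibility: 0R0, 0R1, 0R2, 1R0, 1R1, 1R2, 2R0, 2R1, 2R2
Branch closes: q and ~q both at 1.
Every branch closes (one shown): unsatisfiable in S5.
S4-tableau for the formula:
1. ~(~[](r | (r | q)) -> []~[](r | (r | q))) & (q -> p), 0
2. ~(~[](r | (r | q)) -> []~[](r | (r | q))), 0   [&-rule on 1]
3. q -> p, 0   [&-rule on 1]
4. ~[](r | (r | q)), 0   [~->-rule on 2]
5. ~[]~[](r | (r | q)), 0   [~->-rule on 2]
6. p, 0   [->-rule on 3 (branches; this branch)]
7. ~(r | (r | q)), 1   [~[]-rule on 4: fresh world 1, 0R1]
8. ~r, 1   [~|-rule on 7]
9. ~(r | q), 1   [~|-rule on 7]
10. ~q, 1   [~|-rule on 9]
11. [](r | (r | q)), 2   [~[]-rule on 5: fresh world 2, 0R2]
12. r | (r | q), 2   [[]-rule on 11 via 2R2]
13. r | q, 2   [|-rule on 12 (branches; this branch)]
14. q, 2   [|-rule on 13 (branches; this branch)]
Accessibility: 0R0, 0R1, 0R2, 1R1, 2R2
Complete open branch: satisfiable in S4, hence also in K, T (this S4-model is also a K-model and a T-model).

K, T, S4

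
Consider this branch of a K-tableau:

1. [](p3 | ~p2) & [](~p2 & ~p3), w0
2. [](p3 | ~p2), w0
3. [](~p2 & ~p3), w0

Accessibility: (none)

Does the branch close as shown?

No atom appears with both signs at the same world.

Open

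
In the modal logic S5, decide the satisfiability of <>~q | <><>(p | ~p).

Yes, satisfiable

1. <>~q | <><>(p | ~p), 0
2. <><>(p | ~p), 0   [|-rule on 1 (branches; this branch)]
3. <>(p | ~p), 1   [<>-rule on 2: fresh world 1, 0R1]
4. p | ~p, 2   [<>-rule on 3: fresh world 2, 1R2]
5. ~p, 2   [|-rule on 4 (branches; this branch)]
Accessibility: 0R0, 0R1, 0R2, 1R0, 1R1, 1R2, 2R0, 2R1, 2R2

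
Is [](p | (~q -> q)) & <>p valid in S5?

Tableau for the negation ~([](p | (~q -> q)) & <>p):
1. ~([](p | (~q -> q)) & <>p), u
2. ~<>p, u   [~&-rule on 1 (branches; this branch)]
3. ~p, u   [~<>-rule on 2 via uRu]
Accessibility: uRu
The negation has an open branch (countermodel exists).

Not valid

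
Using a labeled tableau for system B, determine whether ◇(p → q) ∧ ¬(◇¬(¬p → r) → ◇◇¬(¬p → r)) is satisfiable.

No, unsatisfiable

1. ◇(p → q) ∧ ¬(◇¬(¬p → r) → ◇◇¬(¬p → r)), 0
2. ◇(p → q), 0
3. ¬(◇¬(¬p → r) → ◇◇¬(¬p → r)), 0
4. ◇¬(¬p → r), 0
5. ¬◇◇¬(¬p → r), 0
6. ¬◇¬(¬p → r), 0
7. ¬p → r, 0
8. r, 0
9. p → q, 1
10. ¬◇¬(¬p → r), 1
11. ¬p → r, 1
12. q, 1
13. r, 1
14. ¬(¬p → r), 2
15. ¬p, 2
16. ¬r, 2
17. ¬◇¬(¬p → r), 2
18. ¬p → r, 2
19. r, 2
Accessibility: 0R0, 0R1, 0R2, 1R0, 1R1, 2R0, 2R2
Branch closes: r and ¬r both at 2.
Every branch closes; the branch above is one of them.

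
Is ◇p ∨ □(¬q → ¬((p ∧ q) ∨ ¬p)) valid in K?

Tableau for the negation ¬(◇p ∨ □(¬q → ¬((p ∧ q) ∨ ¬p))):
1. ¬(◇p ∨ □(¬q → ¬((p ∧ q) ∨ ¬p))), u
2. ¬◇p, u   [¬∨-rule on 1]
3. ¬□(¬q → ¬((p ∧ q) ∨ ¬p)), u   [¬∨-rule on 1]
4. ¬(¬q → ¬((p ∧ q) ∨ ¬p)), v   [¬□-rule on 3: fresh world v, uRv]
5. ¬q, v   [¬→-rule on 4]
6. (p ∧ q) ∨ ¬p, v   [¬→-rule on 4]
7. ¬p, v   [¬◇-rule on 2 via uRv]
Accessibility: uRv
The negation has an open branch (countermodel exists).

Not valid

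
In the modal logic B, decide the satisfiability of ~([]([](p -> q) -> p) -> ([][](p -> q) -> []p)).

1. ~([]([](p -> q) -> p) -> ([][](p -> q) -> []p)), u
2. []([](p -> q) -> p), u   [~->-rule on 1]
3. ~([][](p -> q) -> []p), u   [~->-rule on 1]
4. [][](p -> q), u   [~->-rule on 3]
5. ~[]p, u   [~->-rule on 3]
6. [](p -> q) -> p, u   [[]-rule on 2 via uRu]
7. [](p -> q), u   [[]-rule on 4 via uRu]
8. p -> q, u   [[]-rule on 7 via uRu]
9. ~[](p -> q), u   [->-rule on 6 (branches; this branch)]
10. q, u   [->-rule on 8 (branches; this branch)]
11. ~p, v   [~[]-rule on 5: fresh world v, uRv]
12. [](p -> q) -> p, v   [[]-rule on 2 via uRv]
13. [](p -> q), v   [[]-rule on 4 via uRv]
14. p -> q, v   [[]-rule on 7 via uRv]
15. ~[](p -> q), v   [->-rule on 12 (branches; this branch)]
16. q, v   [->-rule on 14 (branches; this branch)]
17. ~(p -> q), w   [~[]-rule on 9: fresh world w, uRw]
18. p, w   [~->-rule on 17]
19. ~q, w   [~->-rule on 17]
20. [](p -> q) -> p, w   [[]-rule on 2 via uRw]
21. [](p -> q), w   [[]-rule on 4 via uRw]
22. p -> q, w   [[]-rule on 7 via uRw]
23. q, w   [->-rule on 22 (branches; this branch)]
Accessibility: uRu, uRv, uRw, vRu, vRv, wRu, wRw
Branch closes: q and ~q both at w.
Every branch closes; the branch above is one of them.

No, unsatisfiable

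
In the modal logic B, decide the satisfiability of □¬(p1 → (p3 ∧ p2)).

1. □¬(p1 → (p3 ∧ p2)), w0
2. ¬(p1 → (p3 ∧ p2)), w0
3. p1, w0
4. ¬(p3 ∧ p2), w0
5. ¬p2, w0
Accessibility: w0Rw0

Satisfiable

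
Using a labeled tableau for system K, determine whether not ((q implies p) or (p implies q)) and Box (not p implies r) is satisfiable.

Unsatisfiable (every branch closes)

1. not ((q implies p) or (p implies q)) and Box (not p implies r), w0
2. not ((q implies p) or (p implies q)), w0
3. Box (not p implies r), w0
4. not (q implies p), w0
5. not (p implies q), w0
6. q, w0
7. not p, w0
8. p, w0
9. not q, w0
Branch closes: p and not p both at w0.
Every branch closes; the branch above is one of them.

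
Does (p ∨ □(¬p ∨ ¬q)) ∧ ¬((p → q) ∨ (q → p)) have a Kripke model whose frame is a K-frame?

1. (p ∨ □(¬p ∨ ¬q)) ∧ ¬((p → q) ∨ (q → p)), u
2. p ∨ □(¬p ∨ ¬q), u   [∧-rule on 1]
3. ¬((p → q) ∨ (q → p)), u   [∧-rule on 1]
4. ¬(p → q), u   [¬∨-rule on 3]
5. ¬(q → p), u   [¬∨-rule on 3]
6. p, u   [¬→-rule on 4]
7. ¬q, u   [¬→-rule on 4]
8. q, u   [¬→-rule on 5]
9. ¬p, u   [¬→-rule on 5]
Branch closes: q and ¬q both at u.
All branches of the tableau close; one closing branch shown above.

Unsatisfiable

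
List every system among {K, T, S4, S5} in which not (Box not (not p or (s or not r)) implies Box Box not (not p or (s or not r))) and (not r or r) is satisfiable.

S4-tableau for the formula:
1. not (Box not (not p or (s or not r)) implies Box Box not (not p or (s or not r))) and (not r or r), u
2. not (Box not (not p or (s or not r)) implies Box Box not (not p or (s or not r))), u
3. not r or r, u
4. Box not (not p or (s or not r)), u
5. not Box Box not (not p or (s or not r)), u
6. not (not p or (s or not r)), u
7. p, u
8. not (s or not r), u
9. not s, u
10. r, u
11. not Box not (not p or (s or not r)), v
12. not (not p or (s or not r)), v
13. p, v
14. not (s or not r), v
15. not s, v
16. r, v
17. not p or (s or not r), w
18. not (not p or (s or not r)), w
19. p, w
20. not (s or not r), w
21. not s, w
22. r, w
23. s or not r, w
24. not r, w
Accessibility: uRu, uRv, uRw, vRv, vRw, wRw
Branch closes: r and not r both at w.
Every branch closes (one shown): unsatisfiable in S4, hence also in S5 (every S5-frame is an S4-frame).
T-tableau for the formula:
1. not (Box not (not p or (s or not r)) implies Box Box not (not p or (s or not r))) and (not r or r), u
2. not (Box not (not p or (s or not r)) implies Box Box not (not p or (s or not r))), u
3. not r or r, u
4. Box not (not p or (s or not r)), u
5. not Box Box not (not p or (s or not r)), u
6. not (not p or (s or not r)), u
7. p, u
8. not (s or not r), u
9. not s, u
10. r, u
11. not Box not (not p or (s or not r)), v
12. not (not p or (s or not r)), v
13. p, v
14. not (s or not r), v
15. not s, v
16. r, v
17. not p or (s or not r), w
18. s or not r, w
19. not r, w
Accessibility: uRu, uRv, vRv, vRw, wRw
Complete open branch: satisfiable in T, hence also in K (this T-model is also a K-model).

K, T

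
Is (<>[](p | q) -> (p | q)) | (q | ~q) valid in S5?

Tableau for the negation ~((<>[](p | q) -> (p | q)) | (q | ~q)):
1. ~((<>[](p | q) -> (p | q)) | (q | ~q)), u
2. ~(<>[](p | q) -> (p | q)), u
3. ~(q | ~q), u
4. <>[](p | q), u
5. ~(p | q), u
6. ~q, u
7. q, u
Accessibility: uRu
Branch closes: q and ~q both at u.
Every branch of the negation's tableau closes; the branch above is one of them.

Valid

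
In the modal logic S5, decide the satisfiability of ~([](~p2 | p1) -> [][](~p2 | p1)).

No, unsatisfiable

1. ~([](~p2 | p1) -> [][](~p2 | p1)), 0
2. [](~p2 | p1), 0
3. ~[][](~p2 | p1), 0
4. ~p2 | p1, 0
5. p1, 0
6. ~[](~p2 | p1), 1
7. ~p2 | p1, 1
8. p1, 1
9. ~(~p2 | p1), 2
10. p2, 2
11. ~p1, 2
12. ~p2 | p1, 2
13. p1, 2
Accessibility: 0R0, 0R1, 0R2, 1R0, 1R1, 1R2, 2R0, 2R1, 2R2
Branch closes: p1 and ~p1 both at 2.
All branches of the tableau close; one closing branch shown above.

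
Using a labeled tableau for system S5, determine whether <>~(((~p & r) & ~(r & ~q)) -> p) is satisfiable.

Satisfiable

1. <>~(((~p & r) & ~(r & ~q)) -> p), u
2. ~(((~p & r) & ~(r & ~q)) -> p), v
3. (~p & r) & ~(r & ~q), v
4. ~p, v
5. ~p & r, v
6. ~(r & ~q), v
7. r, v
8. q, v
Accessibility: uRu, uRv, vRu, vRv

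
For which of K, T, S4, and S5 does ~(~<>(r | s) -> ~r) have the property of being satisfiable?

K

K-tableau for the formula:
1. ~(~<>(r | s) -> ~r), w0
2. ~<>(r | s), w0   [~->-rule on 1]
3. r, w0   [~->-rule on 1]
Complete open branch: satisfiable in K.
T-tableau for the formula:
1. ~(~<>(r | s) -> ~r), w0
2. ~<>(r | s), w0   [~->-rule on 1]
3. r, w0   [~->-rule on 1]
4. ~(r | s), w0   [~<>-rule on 2 via w0Rw0]
5. ~r, w0   [~|-rule on 4]
6. ~s, w0   [~|-rule on 4]
Accessibility: w0Rw0
Branch closes: r and ~r both at w0.
Every branch closes (one shown): unsatisfiable in T, hence also in S4, S5 (every S4/S5-frame is a T-frame).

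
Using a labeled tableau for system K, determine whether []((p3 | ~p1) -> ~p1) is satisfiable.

Satisfiable (open branch found)

1. []((p3 | ~p1) -> ~p1), u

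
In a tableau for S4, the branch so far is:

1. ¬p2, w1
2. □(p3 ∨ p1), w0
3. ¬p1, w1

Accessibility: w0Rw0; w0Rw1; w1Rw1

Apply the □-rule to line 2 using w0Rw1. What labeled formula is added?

p3 ∨ p1, w1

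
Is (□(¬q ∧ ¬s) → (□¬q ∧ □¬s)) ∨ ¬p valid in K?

Valid in K

Tableau for the negation ¬((□(¬q ∧ ¬s) → (□¬q ∧ □¬s)) ∨ ¬p):
1. ¬((□(¬q ∧ ¬s) → (□¬q ∧ □¬s)) ∨ ¬p), 0
2. ¬(□(¬q ∧ ¬s) → (□¬q ∧ □¬s)), 0   [¬∨-rule on 1]
3. p, 0   [¬∨-rule on 1]
4. □(¬q ∧ ¬s), 0   [¬→-rule on 2]
5. ¬(□¬q ∧ □¬s), 0   [¬→-rule on 2]
6. ¬□¬s, 0   [¬∧-rule on 5 (branches; this branch)]
7. s, 1   [¬□-rule on 6: fresh world 1, 0R1]
8. ¬q ∧ ¬s, 1   [□-rule on 4 via 0R1]
9. ¬q, 1   [∧-rule on 8]
10. ¬s, 1   [∧-rule on 8]
Accessibility: 0R1
Branch closes: s and ¬s both at 1.
All branches of the negation close; one closing branch shown above.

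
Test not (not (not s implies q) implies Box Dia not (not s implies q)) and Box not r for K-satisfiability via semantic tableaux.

Satisfiable

1. not (not (not s implies q) implies Box Dia not (not s implies q)) and Box not r, 0
2. not (not (not s implies q) implies Box Dia not (not s implies q)), 0   [and-rule on 1]
3. Box not r, 0   [and-rule on 1]
4. not (not s implies q), 0   [neg-implies-rule on 2]
5. not Box Dia not (not s implies q), 0   [neg-implies-rule on 2]
6. not s, 0   [neg-implies-rule on 4]
7. not q, 0   [neg-implies-rule on 4]
8. not Dia not (not s implies q), 1   [neg-Box-rule on 5: fresh world 1, 0R1]
9. not r, 1   [Box-rule on 3 via 0R1]
Accessibility: 0R1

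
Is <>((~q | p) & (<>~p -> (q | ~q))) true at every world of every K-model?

Invalid (countermodel exists)

Tableau for the negation ~<>((~q | p) & (<>~p -> (q | ~q))):
1. ~<>((~q | p) & (<>~p -> (q | ~q))), u
The negation has an open branch (countermodel exists).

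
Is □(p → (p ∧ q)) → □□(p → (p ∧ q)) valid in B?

Tableau for the negation ¬(□(p → (p ∧ q)) → □□(p → (p ∧ q))):
1. ¬(□(p → (p ∧ q)) → □□(p → (p ∧ q))), w0
2. □(p → (p ∧ q)), w0
3. ¬□□(p → (p ∧ q)), w0
4. p → (p ∧ q), w0
5. p ∧ q, w0
6. p, w0
7. q, w0
8. ¬□(p → (p ∧ q)), w1
9. p → (p ∧ q), w1
10. p ∧ q, w1
11. p, w1
12. q, w1
13. ¬(p → (p ∧ q)), w2
14. p, w2
15. ¬(p ∧ q), w2
16. ¬q, w2
Accessibility: w0Rw0, w0Rw1, w1Rw0, w1Rw1, w1Rw2, w2Rw1, w2Rw2
The negation has an open branch (countermodel exists).

No, not valid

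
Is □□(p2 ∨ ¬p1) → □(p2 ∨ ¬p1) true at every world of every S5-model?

Tableau for the negation ¬(□□(p2 ∨ ¬p1) → □(p2 ∨ ¬p1)):
1. ¬(□□(p2 ∨ ¬p1) → □(p2 ∨ ¬p1)), u
2. □□(p2 ∨ ¬p1), u   [¬→-rule on 1]
3. ¬□(p2 ∨ ¬p1), u   [¬→-rule on 1]
4. □(p2 ∨ ¬p1), u   [□-rule on 2 via uRu]
5. p2 ∨ ¬p1, u   [□-rule on 4 via uRu]
6. ¬p1, u   [∨-rule on 5 (branches; this branch)]
7. ¬(p2 ∨ ¬p1), v   [¬□-rule on 3: fresh world v, uRv]
8. ¬p2, v   [¬∨-rule on 7]
9. p1, v   [¬∨-rule on 7]
10. □(p2 ∨ ¬p1), v   [□-rule on 2 via uRv]
11. p2 ∨ ¬p1, v   [□-rule on 4 via uRv]
12. ¬p1, v   [∨-rule on 11 (branches; this branch)]
Accessibility: uRu, uRv, vRu, vRv
Branch closes: p1 and ¬p1 both at v.
Every branch of the negation's tableau closes; the branch above is one of them.

Valid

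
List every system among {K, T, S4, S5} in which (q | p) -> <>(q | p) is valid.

T, S4, S5

K-tableau for the negation ~((q | p) -> <>(q | p)):
1. ~((q | p) -> <>(q | p)), u
2. q | p, u   [~->-rule on 1]
3. ~<>(q | p), u   [~->-rule on 1]
4. p, u   [|-rule on 2 (branches; this branch)]
Complete open branch: countermodel on a K-frame, so not valid in K.
T-tableau for the negation ~((q | p) -> <>(q | p)):
1. ~((q | p) -> <>(q | p)), u
2. q | p, u   [~->-rule on 1]
3. ~<>(q | p), u   [~->-rule on 1]
4. ~(q | p), u   [~<>-rule on 3 via uRu]
5. ~q, u   [~|-rule on 4]
6. ~p, u   [~|-rule on 4]
7. p, u   [|-rule on 2 (branches; this branch)]
Accessibility: uRu
Branch closes: p and ~p both at u.
Every branch closes (one shown): valid in T, hence also in S4, S5 (every theorem of T is a theorem of S4 and S5).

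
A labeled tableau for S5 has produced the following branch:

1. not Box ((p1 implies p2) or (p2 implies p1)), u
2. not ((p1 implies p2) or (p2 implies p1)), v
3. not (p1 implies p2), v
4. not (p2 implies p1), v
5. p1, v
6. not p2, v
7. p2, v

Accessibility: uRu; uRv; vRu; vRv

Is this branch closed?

Yes, closed

Both p2 and not p2 appear at v.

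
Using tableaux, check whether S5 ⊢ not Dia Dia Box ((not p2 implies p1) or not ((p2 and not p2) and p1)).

Tableau for the negation Dia Dia Box ((not p2 implies p1) or not ((p2 and not p2) and p1)):
1. Dia Dia Box ((not p2 implies p1) or not ((p2 and not p2) and p1)), 0
2. Dia Box ((not p2 implies p1) or not ((p2 and not p2) and p1)), 1   [Dia-rule on 1: fresh world 1, 0R1]
3. Box ((not p2 implies p1) or not ((p2 and not p2) and p1)), 2   [Dia-rule on 2: fresh world 2, 1R2]
4. (not p2 implies p1) or not ((p2 and not p2) and p1), 0   [Box-rule on 3 via 2R0]
5. (not p2 implies p1) or not ((p2 and not p2) and p1), 1   [Box-rule on 3 via 2R1]
6. (not p2 implies p1) or not ((p2 and not p2) and p1), 2   [Box-rule on 3 via 2R2]
7. not ((p2 and not p2) and p1), 0   [or-rule on 4 (branches; this branch)]
8. not ((p2 and not p2) and p1), 1   [or-rule on 5 (branches; this branch)]
9. not ((p2 and not p2) and p1), 2   [or-rule on 6 (branches; this branch)]
10. not p1, 0   [neg-and-rule on 7 (branches; this branch)]
11. not p1, 1   [neg-and-rule on 8 (branches; this branch)]
12. not p1, 2   [neg-and-rule on 9 (branches; this branch)]
Accessibility: 0R0, 0R1, 0R2, 1R0, 1R1, 1R2, 2R0, 2R1, 2R2
The negation has an open branch (countermodel exists).

Invalid (countermodel exists)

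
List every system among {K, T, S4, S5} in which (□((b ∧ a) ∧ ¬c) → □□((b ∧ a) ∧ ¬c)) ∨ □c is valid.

S4, S5

S4-tableau for the negation ¬((□((b ∧ a) ∧ ¬c) → □□((b ∧ a) ∧ ¬c)) ∨ □c):
1. ¬((□((b ∧ a) ∧ ¬c) → □□((b ∧ a) ∧ ¬c)) ∨ □c), w0
2. ¬(□((b ∧ a) ∧ ¬c) → □□((b ∧ a) ∧ ¬c)), w0   [¬∨-rule on 1]
3. ¬□c, w0   [¬∨-rule on 1]
4. □((b ∧ a) ∧ ¬c), w0   [¬→-rule on 2]
5. ¬□□((b ∧ a) ∧ ¬c), w0   [¬→-rule on 2]
6. (b ∧ a) ∧ ¬c, w0   [□-rule on 4 via w0Rw0]
7. b ∧ a, w0   [∧-rule on 6]
8. ¬c, w0   [∧-rule on 6]
9. b, w0   [∧-rule on 7]
10. a, w0   [∧-rule on 7]
11. ¬c, w1   [¬□-rule on 3: fresh world w1, w0Rw1]
12. (b ∧ a) ∧ ¬c, w1   [□-rule on 4 via w0Rw1]
13. b ∧ a, w1   [∧-rule on 12]
14. b, w1   [∧-rule on 13]
15. a, w1   [∧-rule on 13]
16. ¬□((b ∧ a) ∧ ¬c), w2   [¬□-rule on 5: fresh world w2, w0Rw2]
17. (b ∧ a) ∧ ¬c, w2   [□-rule on 4 via w0Rw2]
18. b ∧ a, w2   [∧-rule on 17]
19. ¬c, w2   [∧-rule on 17]
20. b, w2   [∧-rule on 18]
21. a, w2   [∧-rule on 18]
22. ¬((b ∧ a) ∧ ¬c), w3   [¬□-rule on 16: fresh world w3, w2Rw3]
23. (b ∧ a) ∧ ¬c, w3   [□-rule on 4 via w0Rw3]
24. b ∧ a, w3   [∧-rule on 23]
25. ¬c, w3   [∧-rule on 23]
26. b, w3   [∧-rule on 24]
27. a, w3   [∧-rule on 24]
28. ¬(b ∧ a), w3   [¬∧-rule on 22 (branches; this branch)]
29. ¬a, w3   [¬∧-rule on 28 (branches; this branch)]
Accessibility: w0Rw0, w0Rw1, w0Rw2, w0Rw3, w1Rw1, w2Rw2, w2Rw3, w3Rw3
Branch closes: a and ¬a both at w3.
Every branch closes (one shown): valid in S4, hence also in S5 (every theorem of S4 is a theorem of S5).
T-tableau for the negation ¬((□((b ∧ a) ∧ ¬c) → □□((b ∧ a) ∧ ¬c)) ∨ □c):
1. ¬((□((b ∧ a) ∧ ¬c) → □□((b ∧ a) ∧ ¬c)) ∨ □c), w0
2. ¬(□((b ∧ a) ∧ ¬c) → □□((b ∧ a) ∧ ¬c)), w0   [¬∨-rule on 1]
3. ¬□c, w0   [¬∨-rule on 1]
4. □((b ∧ a) ∧ ¬c), w0   [¬→-rule on 2]
5. ¬□□((b ∧ a) ∧ ¬c), w0   [¬→-rule on 2]
6. (b ∧ a) ∧ ¬c, w0   [□-rule on 4 via w0Rw0]
7. b ∧ a, w0   [∧-rule on 6]
8. ¬c, w0   [∧-rule on 6]
9. b, w0   [∧-rule on 7]
10. a, w0   [∧-rule on 7]
11. ¬c, w1   [¬□-rule on 3: fresh world w1, w0Rw1]
12. (b ∧ a) ∧ ¬c, w1   [□-rule on 4 via w0Rw1]
13. b ∧ a, w1   [∧-rule on 12]
14. b, w1   [∧-rule on 13]
15. a, w1   [∧-rule on 13]
16. ¬□((b ∧ a) ∧ ¬c), w2   [¬□-rule on 5: fresh world w2, w0Rw2]
17. (b ∧ a) ∧ ¬c, w2   [□-rule on 4 via w0Rw2]
18. b ∧ a, w2   [∧-rule on 17]
19. ¬c, w2   [∧-rule on 17]
20. b, w2   [∧-rule on 18]
21. a, w2   [∧-rule on 18]
22. ¬((b ∧ a) ∧ ¬c), w3   [¬□-rule on 16: fresh world w3, w2Rw3]
23. c, w3   [¬∧-rule on 22 (branches; this branch)]
Accessibility: w0Rw0, w0Rw1, w0Rw2, w1Rw1, w2Rw2, w2Rw3, w3Rw3
Complete open branch: countermodel on a T-frame, so not valid in T, nor in K (the same frame is also a K-frame).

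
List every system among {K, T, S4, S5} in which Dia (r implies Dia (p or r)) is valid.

T, S4, S5

T-tableau for the negation not Dia (r implies Dia (p or r)):
1. not Dia (r implies Dia (p or r)), w0
2. not (r implies Dia (p or r)), w0
3. r, w0
4. not Dia (p or r), w0
5. not (p or r), w0
6. not p, w0
7. not r, w0
Accessibility: w0Rw0
Branch closes: r and not r both at w0.
Every branch closes (one shown): valid in T, hence also in S4, S5 (every theorem of T is a theorem of S4 and S5).
K-tableau for the negation not Dia (r implies Dia (p or r)):
1. not Dia (r implies Dia (p or r)), w0
Complete open branch: countermodel on a K-frame, so not valid in K.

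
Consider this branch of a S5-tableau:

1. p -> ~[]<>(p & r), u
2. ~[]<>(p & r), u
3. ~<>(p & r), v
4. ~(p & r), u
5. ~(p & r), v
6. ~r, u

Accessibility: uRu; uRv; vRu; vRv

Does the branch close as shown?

No, open

No atom appears with both signs at the same world.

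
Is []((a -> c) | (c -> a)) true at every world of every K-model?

Tableau for the negation ~[]((a -> c) | (c -> a)):
1. ~[]((a -> c) | (c -> a)), w0
2. ~((a -> c) | (c -> a)), w1
3. ~(a -> c), w1
4. ~(c -> a), w1
5. a, w1
6. ~c, w1
7. c, w1
8. ~a, w1
Accessibility: w0Rw1
Branch closes: c and ~c both at w1.
All branches of the negation close; one closing branch shown above.

Valid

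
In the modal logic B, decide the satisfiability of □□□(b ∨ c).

1. □□□(b ∨ c), u
2. □□(b ∨ c), u   [□-rule on 1 via uRu]
3. □(b ∨ c), u   [□-rule on 2 via uRu]
4. b ∨ c, u   [□-rule on 3 via uRu]
5. c, u   [∨-rule on 4 (branches; this branch)]
Accessibility: uRu

Yes, satisfiable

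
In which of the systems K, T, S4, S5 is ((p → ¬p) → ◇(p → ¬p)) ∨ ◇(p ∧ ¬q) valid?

K-tableau for the negation ¬(((p → ¬p) → ◇(p → ¬p)) ∨ ◇(p ∧ ¬q)):
1. ¬(((p → ¬p) → ◇(p → ¬p)) ∨ ◇(p ∧ ¬q)), w0
2. ¬((p → ¬p) → ◇(p → ¬p)), w0
3. ¬◇(p ∧ ¬q), w0
4. p → ¬p, w0
5. ¬◇(p → ¬p), w0
6. ¬p, w0
Complete open branch: countermodel on a K-frame, so not valid in K.
T-tableau for the negation ¬(((p → ¬p) → ◇(p → ¬p)) ∨ ◇(p ∧ ¬q)):
1. ¬(((p → ¬p) → ◇(p → ¬p)) ∨ ◇(p ∧ ¬q)), w0
2. ¬((p → ¬p) → ◇(p → ¬p)), w0
3. ¬◇(p ∧ ¬q), w0
4. p → ¬p, w0
5. ¬◇(p → ¬p), w0
6. ¬(p ∧ ¬q), w0
7. ¬(p → ¬p), w0
8. p, w0
9. ¬p, w0
Accessibility: w0Rw0
Branch closes: p and ¬p both at w0.
Every branch closes (one shown): valid in T, hence also in S4, S5 (every theorem of T is a theorem of S4 and S5).

T, S4, S5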